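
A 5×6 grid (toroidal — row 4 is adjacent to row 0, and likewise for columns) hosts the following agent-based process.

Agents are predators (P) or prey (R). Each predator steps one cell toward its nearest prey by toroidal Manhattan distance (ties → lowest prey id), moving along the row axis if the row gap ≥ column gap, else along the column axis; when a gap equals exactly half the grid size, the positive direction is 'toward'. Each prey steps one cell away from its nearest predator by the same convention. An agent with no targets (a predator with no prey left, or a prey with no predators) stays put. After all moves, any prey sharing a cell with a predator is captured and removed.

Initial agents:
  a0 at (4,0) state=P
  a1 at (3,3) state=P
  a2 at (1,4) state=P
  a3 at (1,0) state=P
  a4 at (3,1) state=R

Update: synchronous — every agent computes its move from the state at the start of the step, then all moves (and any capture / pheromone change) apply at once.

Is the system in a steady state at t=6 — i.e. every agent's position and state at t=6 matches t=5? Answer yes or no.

yes

t=1: a0@(3,0):P a1@(3,2):P a2@(1,5):P a3@(2,0):P a4@(2,1):R
t=2: a0@(2,0):P a1@(2,2):P a2@(1,0):P a3@(2,1):P
t=3: (unchanged — steady state)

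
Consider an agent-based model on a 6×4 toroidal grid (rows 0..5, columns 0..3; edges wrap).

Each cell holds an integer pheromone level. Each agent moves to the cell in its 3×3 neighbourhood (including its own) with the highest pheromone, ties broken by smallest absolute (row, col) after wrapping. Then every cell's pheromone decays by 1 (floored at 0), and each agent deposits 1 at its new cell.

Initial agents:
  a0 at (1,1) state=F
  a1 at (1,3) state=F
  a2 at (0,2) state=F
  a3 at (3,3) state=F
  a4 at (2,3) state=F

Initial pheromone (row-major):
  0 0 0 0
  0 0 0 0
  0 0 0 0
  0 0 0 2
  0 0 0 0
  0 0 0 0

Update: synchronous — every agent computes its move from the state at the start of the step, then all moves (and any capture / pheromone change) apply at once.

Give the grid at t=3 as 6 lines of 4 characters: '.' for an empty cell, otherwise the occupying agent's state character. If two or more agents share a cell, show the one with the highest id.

F...
....
....
...F
....
....

t=1: a0@(0,0) a1@(0,0) a2@(0,1) a3@(3,3) a4@(3,3) | pheromone: 2 1 0 0 / 0 0 0 0 / 0 0 0 0 / 0 0 0 3 / 0 0 0 0 / 0 0 0 0
t=2: a0@(0,0) a1@(0,0) a2@(0,0) a3@(3,3) a4@(3,3) | pheromone: 4 0 0 0 / 0 0 0 0 / 0 0 0 0 / 0 0 0 4 / 0 0 0 0 / 0 0 0 0
t=3: a0@(0,0) a1@(0,0) a2@(0,0) a3@(3,3) a4@(3,3) | pheromone: 6 0 0 0 / 0 0 0 0 / 0 0 0 0 / 0 0 0 5 / 0 0 0 0 / 0 0 0 0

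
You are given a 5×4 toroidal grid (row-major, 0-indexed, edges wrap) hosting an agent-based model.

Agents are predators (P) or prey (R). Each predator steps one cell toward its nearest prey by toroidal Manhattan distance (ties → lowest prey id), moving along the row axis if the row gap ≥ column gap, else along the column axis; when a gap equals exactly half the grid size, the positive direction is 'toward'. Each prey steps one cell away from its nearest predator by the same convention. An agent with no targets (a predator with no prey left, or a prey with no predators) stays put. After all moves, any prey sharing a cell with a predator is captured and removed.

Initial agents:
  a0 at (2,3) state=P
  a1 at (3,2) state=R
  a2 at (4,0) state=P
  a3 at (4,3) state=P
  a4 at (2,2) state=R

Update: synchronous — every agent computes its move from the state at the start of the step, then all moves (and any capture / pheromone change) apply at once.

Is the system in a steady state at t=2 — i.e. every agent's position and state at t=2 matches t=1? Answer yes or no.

no

t=1: a0@(2,2):P a1@(4,2):R a2@(4,1):P a3@(3,3):P a4@(2,1):R
t=2: a0@(2,1):P a2@(4,2):P a3@(4,3):P a4@(2,0):R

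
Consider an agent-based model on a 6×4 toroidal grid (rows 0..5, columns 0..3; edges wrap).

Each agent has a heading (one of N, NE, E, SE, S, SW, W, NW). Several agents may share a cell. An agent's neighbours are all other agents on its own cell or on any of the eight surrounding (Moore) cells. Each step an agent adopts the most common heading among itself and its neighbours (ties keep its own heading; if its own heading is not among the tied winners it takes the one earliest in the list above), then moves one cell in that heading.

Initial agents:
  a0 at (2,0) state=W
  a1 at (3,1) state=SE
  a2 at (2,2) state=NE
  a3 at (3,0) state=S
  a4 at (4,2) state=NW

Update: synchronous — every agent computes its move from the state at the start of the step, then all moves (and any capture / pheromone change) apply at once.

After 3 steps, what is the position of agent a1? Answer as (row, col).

t=1: a0@(2,3):W a1@(4,2):SE a2@(1,3):NE a3@(4,0):S a4@(3,1):NW
t=2: a0@(2,2):W a1@(5,3):SE a2@(0,0):NE a3@(5,0):S a4@(2,0):NW
t=3: a0@(2,1):W a1@(0,0):SE a2@(5,1):NE a3@(0,0):S a4@(1,3):NW

(0, 0)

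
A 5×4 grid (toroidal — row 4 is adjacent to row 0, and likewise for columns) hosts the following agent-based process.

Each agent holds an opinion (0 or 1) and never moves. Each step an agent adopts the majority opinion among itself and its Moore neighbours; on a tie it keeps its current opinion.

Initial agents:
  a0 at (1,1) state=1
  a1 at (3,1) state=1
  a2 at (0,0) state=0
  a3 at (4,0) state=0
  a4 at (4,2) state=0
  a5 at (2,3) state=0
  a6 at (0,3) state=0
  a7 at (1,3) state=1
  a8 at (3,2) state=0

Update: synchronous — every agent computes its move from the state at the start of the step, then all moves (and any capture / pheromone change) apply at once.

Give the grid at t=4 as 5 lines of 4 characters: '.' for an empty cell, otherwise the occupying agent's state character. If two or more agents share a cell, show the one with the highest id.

0..0
.1.0
...0
.00.
0.0.

t=1: a0@(1,1):1 a1@(3,1):0 a2@(0,0):0 a3@(4,0):0 a4@(4,2):0 a5@(2,3):0 a6@(0,3):0 a7@(1,3):0 a8@(3,2):0
t=2: (unchanged — steady state)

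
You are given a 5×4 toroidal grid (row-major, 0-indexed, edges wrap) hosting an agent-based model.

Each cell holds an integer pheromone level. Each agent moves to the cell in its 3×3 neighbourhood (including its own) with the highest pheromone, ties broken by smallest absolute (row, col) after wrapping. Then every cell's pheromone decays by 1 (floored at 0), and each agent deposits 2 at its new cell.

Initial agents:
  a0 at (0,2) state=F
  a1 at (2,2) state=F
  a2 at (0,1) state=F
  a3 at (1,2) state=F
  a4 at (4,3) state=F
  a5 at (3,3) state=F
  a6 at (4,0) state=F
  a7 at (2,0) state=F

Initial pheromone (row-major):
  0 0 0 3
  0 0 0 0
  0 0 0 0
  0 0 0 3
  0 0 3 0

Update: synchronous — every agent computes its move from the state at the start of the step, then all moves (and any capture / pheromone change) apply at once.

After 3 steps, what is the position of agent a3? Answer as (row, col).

(0, 3)

t=1: a0@(0,3) a1@(3,3) a2@(4,2) a3@(0,3) a4@(0,3) a5@(3,3) a6@(0,3) a7@(3,3) | pheromone: 0 0 0 10 / 0 0 0 0 / 0 0 0 0 / 0 0 0 8 / 0 0 4 0
t=2: a0@(0,3) a1@(3,3) a2@(0,3) a3@(0,3) a4@(0,3) a5@(3,3) a6@(0,3) a7@(3,3) | pheromone: 0 0 0 19 / 0 0 0 0 / 0 0 0 0 / 0 0 0 13 / 0 0 3 0
t=3: a0@(0,3) a1@(3,3) a2@(0,3) a3@(0,3) a4@(0,3) a5@(3,3) a6@(0,3) a7@(3,3) | pheromone: 0 0 0 28 / 0 0 0 0 / 0 0 0 0 / 0 0 0 18 / 0 0 2 0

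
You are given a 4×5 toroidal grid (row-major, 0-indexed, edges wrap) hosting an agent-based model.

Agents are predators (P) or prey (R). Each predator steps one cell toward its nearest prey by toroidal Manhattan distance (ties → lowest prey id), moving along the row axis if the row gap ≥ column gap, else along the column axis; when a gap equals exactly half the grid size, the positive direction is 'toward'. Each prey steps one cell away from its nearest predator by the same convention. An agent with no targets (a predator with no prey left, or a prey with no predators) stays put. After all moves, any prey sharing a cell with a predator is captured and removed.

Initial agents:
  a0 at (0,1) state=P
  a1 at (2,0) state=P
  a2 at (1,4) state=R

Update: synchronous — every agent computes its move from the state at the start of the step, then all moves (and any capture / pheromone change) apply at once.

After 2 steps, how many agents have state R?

1

t=1: a0@(0,0):P a1@(1,0):P a2@(0,4):R
t=2: a0@(0,4):P a1@(0,0):P a2@(0,3):R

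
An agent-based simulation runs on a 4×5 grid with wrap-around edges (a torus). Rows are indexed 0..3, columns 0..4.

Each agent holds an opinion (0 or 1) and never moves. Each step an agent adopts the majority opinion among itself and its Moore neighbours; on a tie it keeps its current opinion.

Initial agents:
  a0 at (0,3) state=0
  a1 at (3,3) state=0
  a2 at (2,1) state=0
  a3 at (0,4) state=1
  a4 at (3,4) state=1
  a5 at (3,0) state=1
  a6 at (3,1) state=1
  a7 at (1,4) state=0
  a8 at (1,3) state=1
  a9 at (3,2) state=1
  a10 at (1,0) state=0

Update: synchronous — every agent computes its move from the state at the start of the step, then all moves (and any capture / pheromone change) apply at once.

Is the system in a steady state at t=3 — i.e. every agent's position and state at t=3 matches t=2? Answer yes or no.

t=1: a0@(0,3):1 a1@(3,3):1 a2@(2,1):1 a3@(0,4):1 a4@(3,4):1 a5@(3,0):1 a6@(3,1):1 a7@(1,4):0 a8@(1,3):1 a9@(3,2):0 a10@(1,0):0
t=2: a0@(0,3):1 a1@(3,3):1 a2@(2,1):1 a3@(0,4):1 a4@(3,4):1 a5@(3,0):1 a6@(3,1):1 a7@(1,4):1 a8@(1,3):1 a9@(3,2):1 a10@(1,0):0
t=3: a0@(0,3):1 a1@(3,3):1 a2@(2,1):1 a3@(0,4):1 a4@(3,4):1 a5@(3,0):1 a6@(3,1):1 a7@(1,4):1 a8@(1,3):1 a9@(3,2):1 a10@(1,0):1

no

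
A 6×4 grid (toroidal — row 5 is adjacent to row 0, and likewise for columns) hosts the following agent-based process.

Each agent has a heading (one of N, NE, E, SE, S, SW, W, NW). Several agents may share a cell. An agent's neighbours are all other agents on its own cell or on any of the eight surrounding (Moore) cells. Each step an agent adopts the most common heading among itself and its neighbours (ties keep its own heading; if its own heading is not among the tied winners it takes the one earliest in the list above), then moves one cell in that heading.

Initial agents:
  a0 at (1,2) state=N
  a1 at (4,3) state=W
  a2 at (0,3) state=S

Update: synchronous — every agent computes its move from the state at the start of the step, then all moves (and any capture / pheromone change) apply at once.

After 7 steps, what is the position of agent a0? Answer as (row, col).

(0, 2)

t=1: a0@(0,2):N a1@(4,2):W a2@(1,3):S
t=2: a0@(5,2):N a1@(4,1):W a2@(2,3):S
t=3: a0@(4,2):N a1@(4,0):W a2@(3,3):S
t=4: a0@(3,2):N a1@(4,3):W a2@(4,3):S
t=5: a0@(2,2):N a1@(4,2):W a2@(5,3):S
t=6: a0@(1,2):N a1@(4,1):W a2@(0,3):S
t=7: a0@(0,2):N a1@(4,0):W a2@(1,3):S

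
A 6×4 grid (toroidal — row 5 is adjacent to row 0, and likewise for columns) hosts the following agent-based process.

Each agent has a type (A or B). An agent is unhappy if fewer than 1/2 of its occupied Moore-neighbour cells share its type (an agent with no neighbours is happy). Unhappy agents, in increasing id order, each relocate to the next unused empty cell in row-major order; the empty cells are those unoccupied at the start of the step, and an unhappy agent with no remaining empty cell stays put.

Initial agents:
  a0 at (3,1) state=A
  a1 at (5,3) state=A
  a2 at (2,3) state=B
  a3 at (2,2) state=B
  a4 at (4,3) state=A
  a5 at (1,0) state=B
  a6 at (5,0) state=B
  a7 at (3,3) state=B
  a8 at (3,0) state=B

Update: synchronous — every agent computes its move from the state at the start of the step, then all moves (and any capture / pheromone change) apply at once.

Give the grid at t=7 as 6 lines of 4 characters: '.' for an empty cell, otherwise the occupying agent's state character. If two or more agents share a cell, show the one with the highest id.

t=1: a0@(0,0):A a1@(5,3):A a2@(2,3):B a3@(2,2):B a4@(0,1):A a5@(1,0):B a6@(0,2):B a7@(3,3):B a8@(3,0):B
t=2: a0@(0,0):A a1@(5,3):A a2@(2,3):B a3@(2,2):B a4@(0,3):A a5@(1,1):B a6@(1,2):B a7@(3,3):B a8@(3,0):B
t=3: (unchanged — steady state)

A..A
.BB.
..BB
B..B
....
...A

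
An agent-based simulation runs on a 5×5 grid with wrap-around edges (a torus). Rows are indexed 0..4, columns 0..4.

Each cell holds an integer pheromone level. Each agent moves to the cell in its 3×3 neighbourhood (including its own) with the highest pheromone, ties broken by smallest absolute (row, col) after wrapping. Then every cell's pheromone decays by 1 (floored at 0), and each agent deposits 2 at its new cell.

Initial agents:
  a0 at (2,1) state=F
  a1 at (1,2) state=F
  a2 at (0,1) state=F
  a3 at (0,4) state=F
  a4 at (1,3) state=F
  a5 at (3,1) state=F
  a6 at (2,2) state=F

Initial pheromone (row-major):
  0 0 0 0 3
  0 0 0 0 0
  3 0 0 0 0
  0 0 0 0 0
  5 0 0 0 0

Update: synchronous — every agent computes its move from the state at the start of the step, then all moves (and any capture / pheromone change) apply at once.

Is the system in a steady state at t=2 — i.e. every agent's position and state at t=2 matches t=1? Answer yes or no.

no

t=1: a0@(2,0) a1@(0,1) a2@(4,0) a3@(4,0) a4@(0,4) a5@(4,0) a6@(1,1) | pheromone: 0 2 0 0 4 / 0 2 0 0 0 / 4 0 0 0 0 / 0 0 0 0 0 / 10 0 0 0 0
t=2: a0@(2,0) a1@(4,0) a2@(4,0) a3@(4,0) a4@(4,0) a5@(4,0) a6@(2,0) | pheromone: 0 1 0 0 3 / 0 1 0 0 0 / 7 0 0 0 0 / 0 0 0 0 0 / 19 0 0 0 0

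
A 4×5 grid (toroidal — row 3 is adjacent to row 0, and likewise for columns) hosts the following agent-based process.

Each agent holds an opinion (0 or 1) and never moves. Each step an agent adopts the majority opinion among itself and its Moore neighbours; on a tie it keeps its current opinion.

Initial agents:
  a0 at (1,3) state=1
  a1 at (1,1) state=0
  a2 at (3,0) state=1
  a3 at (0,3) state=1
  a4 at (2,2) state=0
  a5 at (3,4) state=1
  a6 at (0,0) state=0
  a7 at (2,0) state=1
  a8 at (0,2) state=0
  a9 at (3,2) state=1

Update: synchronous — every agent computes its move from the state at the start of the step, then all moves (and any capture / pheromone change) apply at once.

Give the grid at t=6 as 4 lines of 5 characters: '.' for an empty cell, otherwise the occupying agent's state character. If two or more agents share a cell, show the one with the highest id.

t=1: a0@(1,3):1 a1@(1,1):0 a2@(3,0):1 a3@(0,3):1 a4@(2,2):0 a5@(3,4):1 a6@(0,0):0 a7@(2,0):1 a8@(0,2):1 a9@(3,2):1
t=2: (unchanged — steady state)

0.11.
.0.1.
1.0..
1.1.1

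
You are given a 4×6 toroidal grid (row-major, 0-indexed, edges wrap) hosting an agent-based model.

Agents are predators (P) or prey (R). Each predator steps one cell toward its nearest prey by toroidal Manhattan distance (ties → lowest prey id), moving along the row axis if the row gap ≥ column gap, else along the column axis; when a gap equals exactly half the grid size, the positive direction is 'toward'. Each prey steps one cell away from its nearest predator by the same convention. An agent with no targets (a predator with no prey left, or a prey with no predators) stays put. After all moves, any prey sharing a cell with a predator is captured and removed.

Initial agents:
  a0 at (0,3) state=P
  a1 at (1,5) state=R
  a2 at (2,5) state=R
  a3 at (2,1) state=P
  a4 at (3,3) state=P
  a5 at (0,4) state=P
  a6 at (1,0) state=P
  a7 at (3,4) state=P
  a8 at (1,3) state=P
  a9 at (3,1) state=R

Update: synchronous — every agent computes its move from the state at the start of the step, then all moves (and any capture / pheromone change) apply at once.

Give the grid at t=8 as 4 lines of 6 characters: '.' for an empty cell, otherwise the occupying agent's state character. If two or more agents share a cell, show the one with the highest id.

......
P.....
PPP...
.R....

t=1: a0@(0,4):P a3@(3,1):P a4@(3,2):P a5@(1,4):P a6@(1,5):P a7@(2,4):P a8@(1,4):P a9@(0,1):R
t=2: a0@(0,5):P a3@(0,1):P a4@(0,2):P a5@(1,5):P a6@(1,0):P a7@(2,5):P a8@(1,5):P a9@(1,1):R
t=3: a0@(0,0):P a3@(1,1):P a4@(1,2):P a5@(1,0):P a6@(1,1):P a7@(2,0):P a8@(1,0):P a9@(2,1):R
t=4: a0@(1,0):P a3@(2,1):P a4@(2,2):P a5@(2,0):P a6@(2,1):P a7@(2,1):P a8@(2,0):P a9@(3,1):R
t=5: a0@(2,0):P a3@(3,1):P a4@(3,2):P a5@(3,0):P a6@(3,1):P a7@(3,1):P a8@(3,0):P a9@(0,1):R
t=6: a0@(3,0):P a3@(0,1):P a4@(0,2):P a5@(0,0):P a6@(0,1):P a7@(0,1):P a8@(0,0):P a9@(1,1):R
t=7: a0@(0,0):P a3@(1,1):P a4@(1,2):P a5@(1,0):P a6@(1,1):P a7@(1,1):P a8@(1,0):P a9@(2,1):R
t=8: a0@(1,0):P a3@(2,1):P a4@(2,2):P a5@(2,0):P a6@(2,1):P a7@(2,1):P a8@(2,0):P a9@(3,1):R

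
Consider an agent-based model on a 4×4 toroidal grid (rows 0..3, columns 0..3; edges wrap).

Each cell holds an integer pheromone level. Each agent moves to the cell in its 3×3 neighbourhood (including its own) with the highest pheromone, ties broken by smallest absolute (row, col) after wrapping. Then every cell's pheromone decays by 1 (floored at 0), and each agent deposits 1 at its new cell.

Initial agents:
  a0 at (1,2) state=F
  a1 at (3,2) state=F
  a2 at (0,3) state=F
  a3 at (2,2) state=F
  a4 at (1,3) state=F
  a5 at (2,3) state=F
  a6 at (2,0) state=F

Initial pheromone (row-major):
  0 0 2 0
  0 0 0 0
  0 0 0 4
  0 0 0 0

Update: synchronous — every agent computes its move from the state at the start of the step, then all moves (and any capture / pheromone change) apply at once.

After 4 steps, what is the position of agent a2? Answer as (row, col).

t=1: a0@(2,3) a1@(2,3) a2@(0,2) a3@(2,3) a4@(2,3) a5@(2,3) a6@(2,3) | pheromone: 0 0 2 0 / 0 0 0 0 / 0 0 0 9 / 0 0 0 0
t=2: a0@(2,3) a1@(2,3) a2@(0,2) a3@(2,3) a4@(2,3) a5@(2,3) a6@(2,3) | pheromone: 0 0 2 0 / 0 0 0 0 / 0 0 0 14 / 0 0 0 0
t=3: a0@(2,3) a1@(2,3) a2@(0,2) a3@(2,3) a4@(2,3) a5@(2,3) a6@(2,3) | pheromone: 0 0 2 0 / 0 0 0 0 / 0 0 0 19 / 0 0 0 0
t=4: a0@(2,3) a1@(2,3) a2@(0,2) a3@(2,3) a4@(2,3) a5@(2,3) a6@(2,3) | pheromone: 0 0 2 0 / 0 0 0 0 / 0 0 0 24 / 0 0 0 0

(0, 2)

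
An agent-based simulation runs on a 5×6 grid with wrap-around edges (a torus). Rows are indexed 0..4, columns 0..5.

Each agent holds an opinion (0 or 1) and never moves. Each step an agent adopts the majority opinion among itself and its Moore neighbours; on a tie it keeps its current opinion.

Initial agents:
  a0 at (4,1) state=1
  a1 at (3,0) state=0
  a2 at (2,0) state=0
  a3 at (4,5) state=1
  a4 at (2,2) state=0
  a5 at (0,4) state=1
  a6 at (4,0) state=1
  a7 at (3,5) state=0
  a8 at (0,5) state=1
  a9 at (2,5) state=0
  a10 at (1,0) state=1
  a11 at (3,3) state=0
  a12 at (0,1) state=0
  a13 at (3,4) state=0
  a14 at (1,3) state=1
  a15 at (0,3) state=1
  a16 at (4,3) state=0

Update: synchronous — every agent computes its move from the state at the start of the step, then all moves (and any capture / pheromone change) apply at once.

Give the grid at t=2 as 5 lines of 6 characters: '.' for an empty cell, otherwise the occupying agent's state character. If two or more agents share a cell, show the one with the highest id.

t=1: a0@(4,1):1 a1@(3,0):0 a2@(2,0):0 a3@(4,5):1 a4@(2,2):0 a5@(0,4):1 a6@(4,0):1 a7@(3,5):0 a8@(0,5):1 a9@(2,5):0 a10@(1,0):0 a11@(3,3):0 a12@(0,1):1 a13@(3,4):0 a14@(1,3):1 a15@(0,3):1 a16@(4,3):0
t=2: (unchanged — steady state)

.1.111
0..1..
0.0..0
0..000
11.0.1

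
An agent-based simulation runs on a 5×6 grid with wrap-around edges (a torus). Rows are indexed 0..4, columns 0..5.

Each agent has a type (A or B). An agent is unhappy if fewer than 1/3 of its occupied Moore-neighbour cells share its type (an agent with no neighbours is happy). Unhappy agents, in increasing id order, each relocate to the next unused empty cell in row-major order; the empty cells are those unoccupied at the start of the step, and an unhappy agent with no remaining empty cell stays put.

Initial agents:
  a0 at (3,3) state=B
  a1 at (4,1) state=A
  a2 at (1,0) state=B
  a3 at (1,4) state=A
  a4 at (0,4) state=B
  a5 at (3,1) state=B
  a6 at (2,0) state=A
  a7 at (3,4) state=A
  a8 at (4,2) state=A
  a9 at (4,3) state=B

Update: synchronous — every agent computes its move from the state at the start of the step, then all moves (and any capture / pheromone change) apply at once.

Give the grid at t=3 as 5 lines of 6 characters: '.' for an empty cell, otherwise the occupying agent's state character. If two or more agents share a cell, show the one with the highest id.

BAB.B.
.A.AA.
......
...B..
.A.B..

t=1: a0@(3,3):B a1@(4,1):A a2@(0,0):B a3@(0,1):A a4@(0,4):B a5@(0,2):B a6@(0,3):A a7@(0,5):A a8@(1,1):A a9@(4,3):B
t=2: a0@(3,3):B a1@(4,1):A a2@(1,0):B a3@(0,1):A a4@(0,4):B a5@(1,2):B a6@(1,3):A a7@(1,4):A a8@(1,1):A a9@(4,3):B
t=3: a0@(3,3):B a1@(4,1):A a2@(0,0):B a3@(0,1):A a4@(0,4):B a5@(0,2):B a6@(1,3):A a7@(1,4):A a8@(1,1):A a9@(4,3):B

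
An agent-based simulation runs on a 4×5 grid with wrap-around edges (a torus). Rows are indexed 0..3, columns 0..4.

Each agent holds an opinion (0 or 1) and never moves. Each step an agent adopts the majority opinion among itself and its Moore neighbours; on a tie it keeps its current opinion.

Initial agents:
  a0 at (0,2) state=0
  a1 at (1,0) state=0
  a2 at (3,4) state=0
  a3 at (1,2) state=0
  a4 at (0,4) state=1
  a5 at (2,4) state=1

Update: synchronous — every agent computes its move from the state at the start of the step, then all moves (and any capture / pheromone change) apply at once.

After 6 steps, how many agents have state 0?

4

t=1: a0@(0,2):0 a1@(1,0):1 a2@(3,4):1 a3@(1,2):0 a4@(0,4):0 a5@(2,4):0
t=2: a0@(0,2):0 a1@(1,0):0 a2@(3,4):0 a3@(1,2):0 a4@(0,4):1 a5@(2,4):1
t=3: a0@(0,2):0 a1@(1,0):1 a2@(3,4):1 a3@(1,2):0 a4@(0,4):0 a5@(2,4):0
t=4: a0@(0,2):0 a1@(1,0):0 a2@(3,4):0 a3@(1,2):0 a4@(0,4):1 a5@(2,4):1
t=5: a0@(0,2):0 a1@(1,0):1 a2@(3,4):1 a3@(1,2):0 a4@(0,4):0 a5@(2,4):0
t=6: a0@(0,2):0 a1@(1,0):0 a2@(3,4):0 a3@(1,2):0 a4@(0,4):1 a5@(2,4):1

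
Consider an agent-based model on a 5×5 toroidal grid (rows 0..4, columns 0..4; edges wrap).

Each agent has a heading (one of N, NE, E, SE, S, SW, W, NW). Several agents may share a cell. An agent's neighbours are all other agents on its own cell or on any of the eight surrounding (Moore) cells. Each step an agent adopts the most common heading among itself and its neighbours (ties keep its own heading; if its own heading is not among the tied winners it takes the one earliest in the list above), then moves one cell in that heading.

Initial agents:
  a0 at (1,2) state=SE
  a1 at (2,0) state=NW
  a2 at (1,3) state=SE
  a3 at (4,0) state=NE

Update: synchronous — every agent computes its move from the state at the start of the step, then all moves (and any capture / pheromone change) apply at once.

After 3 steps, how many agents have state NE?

t=1: a0@(2,3):SE a1@(1,4):NW a2@(2,4):SE a3@(3,1):NE
t=2: a0@(3,4):SE a1@(2,0):SE a2@(3,0):SE a3@(2,2):NE
t=3: a0@(4,0):SE a1@(3,1):SE a2@(4,1):SE a3@(1,3):NE

1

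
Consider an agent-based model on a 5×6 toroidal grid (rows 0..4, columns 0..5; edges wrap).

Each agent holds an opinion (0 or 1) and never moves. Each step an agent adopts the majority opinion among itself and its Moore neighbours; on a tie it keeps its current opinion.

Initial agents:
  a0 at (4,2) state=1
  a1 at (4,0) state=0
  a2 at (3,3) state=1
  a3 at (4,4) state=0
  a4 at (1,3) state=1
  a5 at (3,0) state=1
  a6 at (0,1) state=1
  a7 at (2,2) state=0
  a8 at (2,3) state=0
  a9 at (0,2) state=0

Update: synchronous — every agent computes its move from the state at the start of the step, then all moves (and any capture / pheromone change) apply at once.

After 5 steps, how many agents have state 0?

5

t=1: a0@(4,2):1 a1@(4,0):1 a2@(3,3):0 a3@(4,4):0 a4@(1,3):0 a5@(3,0):1 a6@(0,1):1 a7@(2,2):0 a8@(2,3):0 a9@(0,2):1
t=2: (unchanged — steady state)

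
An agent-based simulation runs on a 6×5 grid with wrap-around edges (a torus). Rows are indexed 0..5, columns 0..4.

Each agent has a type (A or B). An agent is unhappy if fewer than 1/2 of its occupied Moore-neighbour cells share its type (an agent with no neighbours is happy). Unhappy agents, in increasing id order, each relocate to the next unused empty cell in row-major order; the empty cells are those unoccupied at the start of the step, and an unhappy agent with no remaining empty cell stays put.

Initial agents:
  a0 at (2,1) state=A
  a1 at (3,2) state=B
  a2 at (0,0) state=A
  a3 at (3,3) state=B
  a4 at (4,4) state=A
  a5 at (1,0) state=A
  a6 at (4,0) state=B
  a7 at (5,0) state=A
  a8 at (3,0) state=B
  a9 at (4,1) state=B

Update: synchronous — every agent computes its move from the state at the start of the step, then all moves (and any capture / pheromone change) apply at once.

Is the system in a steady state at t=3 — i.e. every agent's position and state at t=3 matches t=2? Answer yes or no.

yes

t=1: a0@(0,1):A a1@(3,2):B a2@(0,0):A a3@(3,3):B a4@(0,2):A a5@(1,0):A a6@(4,0):B a7@(5,0):A a8@(3,0):B a9@(4,1):B
t=2: (unchanged — steady state)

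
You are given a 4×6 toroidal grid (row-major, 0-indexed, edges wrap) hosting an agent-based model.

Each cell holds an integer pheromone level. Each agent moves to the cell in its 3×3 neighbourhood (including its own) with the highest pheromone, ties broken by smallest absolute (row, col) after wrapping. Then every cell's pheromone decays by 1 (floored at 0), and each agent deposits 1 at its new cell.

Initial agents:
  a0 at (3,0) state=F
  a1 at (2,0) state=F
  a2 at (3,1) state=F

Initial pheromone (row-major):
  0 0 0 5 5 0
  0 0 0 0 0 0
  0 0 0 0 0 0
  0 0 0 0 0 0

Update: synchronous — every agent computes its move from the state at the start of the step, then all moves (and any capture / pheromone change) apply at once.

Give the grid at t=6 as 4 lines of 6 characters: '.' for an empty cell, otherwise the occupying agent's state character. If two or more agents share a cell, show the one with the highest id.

F.....
......
......
......

t=1: a0@(0,0) a1@(1,0) a2@(0,0) | pheromone: 2 0 0 4 4 0 / 1 0 0 0 0 0 / 0 0 0 0 0 0 / 0 0 0 0 0 0
t=2: a0@(0,0) a1@(0,0) a2@(0,0) | pheromone: 4 0 0 3 3 0 / 0 0 0 0 0 0 / 0 0 0 0 0 0 / 0 0 0 0 0 0
t=3: a0@(0,0) a1@(0,0) a2@(0,0) | pheromone: 6 0 0 2 2 0 / 0 0 0 0 0 0 / 0 0 0 0 0 0 / 0 0 0 0 0 0
t=4: a0@(0,0) a1@(0,0) a2@(0,0) | pheromone: 8 0 0 1 1 0 / 0 0 0 0 0 0 / 0 0 0 0 0 0 / 0 0 0 0 0 0
t=5: a0@(0,0) a1@(0,0) a2@(0,0) | pheromone: 10 0 0 0 0 0 / 0 0 0 0 0 0 / 0 0 0 0 0 0 / 0 0 0 0 0 0
t=6: a0@(0,0) a1@(0,0) a2@(0,0) | pheromone: 12 0 0 0 0 0 / 0 0 0 0 0 0 / 0 0 0 0 0 0 / 0 0 0 0 0 0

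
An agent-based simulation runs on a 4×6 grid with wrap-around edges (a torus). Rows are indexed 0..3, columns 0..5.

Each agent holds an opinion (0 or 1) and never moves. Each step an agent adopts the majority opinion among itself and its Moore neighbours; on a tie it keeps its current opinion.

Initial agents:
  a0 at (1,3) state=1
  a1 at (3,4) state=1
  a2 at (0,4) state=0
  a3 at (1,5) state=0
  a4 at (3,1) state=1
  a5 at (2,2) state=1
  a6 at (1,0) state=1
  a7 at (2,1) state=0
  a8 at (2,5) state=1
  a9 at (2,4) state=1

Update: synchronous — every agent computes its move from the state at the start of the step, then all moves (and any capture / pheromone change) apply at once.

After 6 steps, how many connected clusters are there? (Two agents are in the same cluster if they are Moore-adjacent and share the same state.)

1

t=1: a0@(1,3):1 a1@(3,4):1 a2@(0,4):0 a3@(1,5):1 a4@(3,1):1 a5@(2,2):1 a6@(1,0):1 a7@(2,1):1 a8@(2,5):1 a9@(2,4):1
t=2: a0@(1,3):1 a1@(3,4):1 a2@(0,4):1 a3@(1,5):1 a4@(3,1):1 a5@(2,2):1 a6@(1,0):1 a7@(2,1):1 a8@(2,5):1 a9@(2,4):1
t=3: (unchanged — steady state)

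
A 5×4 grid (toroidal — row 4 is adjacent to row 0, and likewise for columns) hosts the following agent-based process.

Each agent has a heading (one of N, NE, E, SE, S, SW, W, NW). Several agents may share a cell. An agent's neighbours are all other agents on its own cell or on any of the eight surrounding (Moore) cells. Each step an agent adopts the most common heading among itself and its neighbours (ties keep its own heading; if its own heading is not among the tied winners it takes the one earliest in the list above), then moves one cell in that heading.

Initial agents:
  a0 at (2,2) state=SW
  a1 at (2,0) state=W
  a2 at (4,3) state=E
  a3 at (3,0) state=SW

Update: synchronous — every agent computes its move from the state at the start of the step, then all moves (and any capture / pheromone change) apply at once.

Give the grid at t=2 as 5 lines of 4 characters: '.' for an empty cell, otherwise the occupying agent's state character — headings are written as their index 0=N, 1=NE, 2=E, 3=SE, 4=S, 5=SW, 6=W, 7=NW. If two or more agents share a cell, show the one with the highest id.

t=1: a0@(3,1):SW a1@(2,3):W a2@(4,0):E a3@(4,3):SW
t=2: a0@(4,0):SW a1@(2,2):W a2@(0,3):SW a3@(0,2):SW

..55
....
..6.
....
5...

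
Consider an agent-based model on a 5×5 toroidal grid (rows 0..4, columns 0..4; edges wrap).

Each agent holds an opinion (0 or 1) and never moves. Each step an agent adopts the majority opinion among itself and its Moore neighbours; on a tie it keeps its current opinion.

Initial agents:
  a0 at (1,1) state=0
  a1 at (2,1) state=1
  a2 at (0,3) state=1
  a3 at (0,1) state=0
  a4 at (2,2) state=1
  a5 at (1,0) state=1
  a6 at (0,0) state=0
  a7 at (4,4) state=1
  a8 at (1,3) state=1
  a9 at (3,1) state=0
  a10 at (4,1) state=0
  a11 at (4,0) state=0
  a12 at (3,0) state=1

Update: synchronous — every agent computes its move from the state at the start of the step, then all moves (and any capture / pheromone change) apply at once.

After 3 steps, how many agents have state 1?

t=1: a0@(1,1):0 a1@(2,1):1 a2@(0,3):1 a3@(0,1):0 a4@(2,2):1 a5@(1,0):0 a6@(0,0):0 a7@(4,4):1 a8@(1,3):1 a9@(3,1):0 a10@(4,1):0 a11@(4,0):0 a12@(3,0):1
t=2: (unchanged — steady state)

6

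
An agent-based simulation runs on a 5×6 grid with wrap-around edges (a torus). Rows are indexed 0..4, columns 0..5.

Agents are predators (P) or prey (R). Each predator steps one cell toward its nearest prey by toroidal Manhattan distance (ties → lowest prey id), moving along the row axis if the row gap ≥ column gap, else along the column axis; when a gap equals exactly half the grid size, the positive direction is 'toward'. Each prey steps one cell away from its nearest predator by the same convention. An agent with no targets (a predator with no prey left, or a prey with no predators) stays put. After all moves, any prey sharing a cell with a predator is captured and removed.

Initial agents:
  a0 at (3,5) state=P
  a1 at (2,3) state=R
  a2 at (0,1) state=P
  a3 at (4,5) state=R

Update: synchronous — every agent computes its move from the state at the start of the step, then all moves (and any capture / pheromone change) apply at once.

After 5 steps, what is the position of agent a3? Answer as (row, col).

(4, 5)

t=1: a0@(4,5):P a1@(2,2):R a2@(0,0):P a3@(0,5):R
t=2: a0@(0,5):P a1@(3,2):R a2@(0,5):P a3@(1,5):R
t=3: a0@(1,5):P a1@(3,1):R a2@(1,5):P a3@(2,5):R
t=4: a0@(2,5):P a1@(4,1):R a2@(2,5):P a3@(3,5):R
t=5: a0@(3,5):P a1@(0,1):R a2@(3,5):P a3@(4,5):R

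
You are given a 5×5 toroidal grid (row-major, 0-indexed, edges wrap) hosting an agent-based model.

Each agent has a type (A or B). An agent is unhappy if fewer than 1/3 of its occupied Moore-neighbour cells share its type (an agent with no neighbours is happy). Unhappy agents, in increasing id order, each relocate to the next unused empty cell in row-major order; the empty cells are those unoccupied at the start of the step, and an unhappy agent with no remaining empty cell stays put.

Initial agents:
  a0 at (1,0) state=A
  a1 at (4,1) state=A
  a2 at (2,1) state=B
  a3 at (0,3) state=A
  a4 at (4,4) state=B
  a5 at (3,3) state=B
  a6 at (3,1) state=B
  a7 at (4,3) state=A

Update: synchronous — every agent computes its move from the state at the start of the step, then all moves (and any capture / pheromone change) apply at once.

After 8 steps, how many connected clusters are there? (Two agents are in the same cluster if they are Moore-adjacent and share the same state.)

t=1: a0@(0,0):A a1@(0,1):A a2@(2,1):B a3@(0,3):A a4@(4,4):B a5@(3,3):B a6@(3,1):B a7@(4,3):A
t=2: a0@(0,0):A a1@(0,1):A a2@(2,1):B a3@(0,3):A a4@(0,2):B a5@(3,3):B a6@(3,1):B a7@(4,3):A
t=3: a0@(0,0):A a1@(0,1):A a2@(2,1):B a3@(0,3):A a4@(0,4):B a5@(1,0):B a6@(3,1):B a7@(4,3):A
t=4: a0@(0,0):A a1@(0,1):A a2@(2,1):B a3@(0,3):A a4@(0,2):B a5@(1,0):B a6@(3,1):B a7@(4,3):A
t=5: a0@(0,0):A a1@(0,1):A a2@(2,1):B a3@(0,3):A a4@(0,4):B a5@(1,0):B a6@(3,1):B a7@(4,3):A
t=6: a0@(0,0):A a1@(0,1):A a2@(2,1):B a3@(0,3):A a4@(0,2):B a5@(1,0):B a6@(3,1):B a7@(4,3):A
t=7: a0@(0,0):A a1@(0,1):A a2@(2,1):B a3@(0,3):A a4@(0,4):B a5@(1,0):B a6@(3,1):B a7@(4,3):A
t=8: a0@(0,0):A a1@(0,1):A a2@(2,1):B a3@(0,3):A a4@(0,2):B a5@(1,0):B a6@(3,1):B a7@(4,3):A

4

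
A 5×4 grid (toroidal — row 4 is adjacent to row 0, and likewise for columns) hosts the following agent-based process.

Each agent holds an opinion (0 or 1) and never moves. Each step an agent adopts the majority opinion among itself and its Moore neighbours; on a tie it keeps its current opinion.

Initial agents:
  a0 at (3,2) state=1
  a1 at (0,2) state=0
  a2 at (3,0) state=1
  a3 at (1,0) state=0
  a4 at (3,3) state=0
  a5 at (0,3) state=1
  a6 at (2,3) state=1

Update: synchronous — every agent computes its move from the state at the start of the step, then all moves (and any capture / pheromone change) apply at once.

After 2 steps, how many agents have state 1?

t=1: a0@(3,2):1 a1@(0,2):0 a2@(3,0):1 a3@(1,0):1 a4@(3,3):1 a5@(0,3):0 a6@(2,3):1
t=2: (unchanged — steady state)

5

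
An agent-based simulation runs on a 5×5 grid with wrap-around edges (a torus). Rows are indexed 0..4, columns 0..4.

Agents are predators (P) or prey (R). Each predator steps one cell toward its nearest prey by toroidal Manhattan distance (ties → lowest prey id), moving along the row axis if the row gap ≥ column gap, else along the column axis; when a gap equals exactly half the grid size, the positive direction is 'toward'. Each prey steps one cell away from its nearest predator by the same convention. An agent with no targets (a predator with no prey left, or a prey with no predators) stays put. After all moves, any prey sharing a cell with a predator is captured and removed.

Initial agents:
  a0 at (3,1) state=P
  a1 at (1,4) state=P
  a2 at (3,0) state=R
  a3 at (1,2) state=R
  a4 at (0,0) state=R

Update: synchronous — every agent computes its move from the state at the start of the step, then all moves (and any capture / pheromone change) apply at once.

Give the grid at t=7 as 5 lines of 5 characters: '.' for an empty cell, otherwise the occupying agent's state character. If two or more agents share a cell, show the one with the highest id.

t=1: a0@(3,0):P a1@(1,3):P a2@(3,4):R a3@(1,1):R a4@(4,0):R
t=2: a0@(3,4):P a1@(1,2):P a2@(3,3):R a3@(1,0):R a4@(0,0):R
t=3: a0@(3,3):P a1@(1,1):P a2@(3,2):R a3@(1,4):R a4@(1,0):R
t=4: a0@(3,2):P a1@(1,0):P a2@(3,1):R a3@(1,3):R a4@(1,4):R
t=5: a0@(3,1):P a1@(1,4):P a2@(3,0):R a3@(1,2):R a4@(1,3):R
t=6: a0@(3,0):P a1@(1,3):P a2@(3,4):R a3@(1,1):R a4@(1,2):R
t=7: a0@(3,4):P a1@(1,2):P a2@(3,3):R a3@(1,0):R a4@(1,1):R

.....
RRP..
.....
...RP
.....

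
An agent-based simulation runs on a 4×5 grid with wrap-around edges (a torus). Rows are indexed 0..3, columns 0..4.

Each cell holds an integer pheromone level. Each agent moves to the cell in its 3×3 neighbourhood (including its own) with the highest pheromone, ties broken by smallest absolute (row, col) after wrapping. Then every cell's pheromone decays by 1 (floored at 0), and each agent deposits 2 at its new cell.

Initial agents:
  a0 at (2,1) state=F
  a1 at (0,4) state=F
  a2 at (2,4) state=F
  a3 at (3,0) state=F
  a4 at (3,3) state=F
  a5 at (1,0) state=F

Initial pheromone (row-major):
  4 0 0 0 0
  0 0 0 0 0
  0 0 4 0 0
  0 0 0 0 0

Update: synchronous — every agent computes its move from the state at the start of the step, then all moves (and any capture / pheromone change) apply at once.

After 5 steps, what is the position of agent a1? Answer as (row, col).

t=1: a0@(2,2) a1@(0,0) a2@(1,0) a3@(0,0) a4@(2,2) a5@(0,0) | pheromone: 9 0 0 0 0 / 2 0 0 0 0 / 0 0 7 0 0 / 0 0 0 0 0
t=2: a0@(2,2) a1@(0,0) a2@(0,0) a3@(0,0) a4@(2,2) a5@(0,0) | pheromone: 16 0 0 0 0 / 1 0 0 0 0 / 0 0 10 0 0 / 0 0 0 0 0
t=3: a0@(2,2) a1@(0,0) a2@(0,0) a3@(0,0) a4@(2,2) a5@(0,0) | pheromone: 23 0 0 0 0 / 0 0 0 0 0 / 0 0 13 0 0 / 0 0 0 0 0
t=4: a0@(2,2) a1@(0,0) a2@(0,0) a3@(0,0) a4@(2,2) a5@(0,0) | pheromone: 30 0 0 0 0 / 0 0 0 0 0 / 0 0 16 0 0 / 0 0 0 0 0
t=5: a0@(2,2) a1@(0,0) a2@(0,0) a3@(0,0) a4@(2,2) a5@(0,0) | pheromone: 37 0 0 0 0 / 0 0 0 0 0 / 0 0 19 0 0 / 0 0 0 0 0

(0, 0)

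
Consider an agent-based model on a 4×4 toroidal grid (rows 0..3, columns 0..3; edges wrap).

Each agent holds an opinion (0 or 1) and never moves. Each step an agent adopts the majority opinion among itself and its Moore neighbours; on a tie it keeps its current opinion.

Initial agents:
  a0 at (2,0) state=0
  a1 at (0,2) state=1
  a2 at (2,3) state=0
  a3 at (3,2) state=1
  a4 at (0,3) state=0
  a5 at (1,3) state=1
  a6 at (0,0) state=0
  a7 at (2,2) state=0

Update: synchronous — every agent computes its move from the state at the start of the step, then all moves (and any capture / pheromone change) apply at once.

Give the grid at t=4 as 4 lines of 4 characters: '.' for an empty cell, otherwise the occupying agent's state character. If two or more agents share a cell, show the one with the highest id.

0.00
...0
0.00
..0.

t=1: a0@(2,0):0 a1@(0,2):1 a2@(2,3):0 a3@(3,2):0 a4@(0,3):1 a5@(1,3):0 a6@(0,0):0 a7@(2,2):0
t=2: a0@(2,0):0 a1@(0,2):1 a2@(2,3):0 a3@(3,2):0 a4@(0,3):0 a5@(1,3):0 a6@(0,0):0 a7@(2,2):0
t=3: a0@(2,0):0 a1@(0,2):0 a2@(2,3):0 a3@(3,2):0 a4@(0,3):0 a5@(1,3):0 a6@(0,0):0 a7@(2,2):0
t=4: (unchanged — steady state)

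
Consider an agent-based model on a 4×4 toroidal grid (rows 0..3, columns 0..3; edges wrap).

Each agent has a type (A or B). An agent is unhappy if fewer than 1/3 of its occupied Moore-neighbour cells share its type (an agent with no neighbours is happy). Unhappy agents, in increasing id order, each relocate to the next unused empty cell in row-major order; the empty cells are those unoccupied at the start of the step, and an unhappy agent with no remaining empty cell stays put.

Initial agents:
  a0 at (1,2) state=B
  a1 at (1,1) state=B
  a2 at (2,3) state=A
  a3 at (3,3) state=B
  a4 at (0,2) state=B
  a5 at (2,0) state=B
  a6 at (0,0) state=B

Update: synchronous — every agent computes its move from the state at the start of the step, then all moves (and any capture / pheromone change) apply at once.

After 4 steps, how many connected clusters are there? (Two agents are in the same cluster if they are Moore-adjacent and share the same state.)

t=1: a0@(1,2):B a1@(1,1):B a2@(0,1):A a3@(3,3):B a4@(0,2):B a5@(2,0):B a6@(0,0):B
t=2: a0@(1,2):B a1@(1,1):B a2@(0,3):A a3@(3,3):B a4@(0,2):B a5@(2,0):B a6@(0,0):B
t=3: a0@(1,2):B a1@(1,1):B a2@(0,1):A a3@(3,3):B a4@(0,2):B a5@(2,0):B a6@(0,0):B
t=4: a0@(1,2):B a1@(1,1):B a2@(0,3):A a3@(3,3):B a4@(0,2):B a5@(2,0):B a6@(0,0):B

2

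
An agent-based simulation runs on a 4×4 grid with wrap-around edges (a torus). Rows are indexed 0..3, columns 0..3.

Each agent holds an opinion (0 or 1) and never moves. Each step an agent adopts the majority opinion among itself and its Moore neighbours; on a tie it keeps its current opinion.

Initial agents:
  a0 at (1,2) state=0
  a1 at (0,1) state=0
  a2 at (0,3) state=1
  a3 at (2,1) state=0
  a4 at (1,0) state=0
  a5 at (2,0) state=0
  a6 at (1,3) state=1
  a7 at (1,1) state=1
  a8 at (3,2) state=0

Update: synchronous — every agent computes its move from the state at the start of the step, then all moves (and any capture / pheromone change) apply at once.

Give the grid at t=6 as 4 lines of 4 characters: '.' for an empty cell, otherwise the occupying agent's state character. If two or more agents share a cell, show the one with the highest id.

.0.0
0000
00..
..0.

t=1: a0@(1,2):0 a1@(0,1):0 a2@(0,3):0 a3@(2,1):0 a4@(1,0):0 a5@(2,0):0 a6@(1,3):0 a7@(1,1):0 a8@(3,2):0
t=2: (unchanged — steady state)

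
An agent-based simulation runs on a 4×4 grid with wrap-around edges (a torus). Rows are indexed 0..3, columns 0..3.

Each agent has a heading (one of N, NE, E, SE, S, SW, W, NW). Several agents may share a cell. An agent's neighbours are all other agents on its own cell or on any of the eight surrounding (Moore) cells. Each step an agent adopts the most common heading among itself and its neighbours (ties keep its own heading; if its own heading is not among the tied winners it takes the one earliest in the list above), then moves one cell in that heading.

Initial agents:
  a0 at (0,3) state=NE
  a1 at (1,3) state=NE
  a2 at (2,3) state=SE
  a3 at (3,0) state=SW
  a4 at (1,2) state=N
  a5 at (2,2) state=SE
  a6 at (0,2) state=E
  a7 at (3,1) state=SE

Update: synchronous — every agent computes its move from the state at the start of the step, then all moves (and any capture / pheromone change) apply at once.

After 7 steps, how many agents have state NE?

t=1: a0@(3,0):NE a1@(0,0):NE a2@(3,0):SE a3@(0,1):SE a4@(0,3):NE a5@(3,3):SE a6@(3,3):NE a7@(0,2):SE
t=2: a0@(2,1):NE a1@(3,1):NE a2@(2,1):NE a3@(1,2):SE a4@(3,0):NE a5@(2,0):NE a6@(2,0):NE a7@(1,3):SE
t=3: a0@(1,2):NE a1@(2,2):NE a2@(1,2):NE a3@(2,3):SE a4@(2,1):NE a5@(1,1):NE a6@(1,1):NE a7@(2,0):SE
t=4: a0@(0,3):NE a1@(1,3):NE a2@(0,3):NE a3@(1,0):NE a4@(1,2):NE a5@(0,2):NE a6@(0,2):NE a7@(1,1):NE
t=5: a0@(3,0):NE a1@(0,0):NE a2@(3,0):NE a3@(0,1):NE a4@(0,3):NE a5@(3,3):NE a6@(3,3):NE a7@(0,2):NE
t=6: a0@(2,1):NE a1@(3,1):NE a2@(2,1):NE a3@(3,2):NE a4@(3,0):NE a5@(2,0):NE a6@(2,0):NE a7@(3,3):NE
t=7: a0@(1,2):NE a1@(2,2):NE a2@(1,2):NE a3@(2,3):NE a4@(2,1):NE a5@(1,1):NE a6@(1,1):NE a7@(2,0):NE

8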